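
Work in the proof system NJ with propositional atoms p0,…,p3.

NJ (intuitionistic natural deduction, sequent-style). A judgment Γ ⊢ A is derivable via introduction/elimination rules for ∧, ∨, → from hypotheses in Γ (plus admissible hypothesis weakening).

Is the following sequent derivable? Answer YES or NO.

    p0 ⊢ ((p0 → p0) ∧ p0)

Derivation (root first):
[∧I] p0 ⊢ ((p0 → p0) ∧ p0)
  [→I]  ⊢ (p0 → p0)
    [Ax] p0 ⊢ p0
  [Ax] p0 ⊢ p0

Result: YES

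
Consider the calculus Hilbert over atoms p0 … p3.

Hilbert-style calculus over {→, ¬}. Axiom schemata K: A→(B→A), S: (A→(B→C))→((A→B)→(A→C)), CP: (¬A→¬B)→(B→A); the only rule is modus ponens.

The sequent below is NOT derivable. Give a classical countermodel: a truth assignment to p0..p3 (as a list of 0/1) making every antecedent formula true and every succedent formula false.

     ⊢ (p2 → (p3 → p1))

Enumerate valuations to refute Γ ⊢ Δ:
  v=0000: Γ:[] Δ:[(p2 → (p3 → p1))=T] refutes=False
  v=0001: Γ:[] Δ:[(p2 → (p3 → p1))=T] refutes=False
  v=0010: Γ:[] Δ:[(p2 → (p3 → p1))=T] refutes=False
  v=0011: Γ:[] Δ:[(p2 → (p3 → p1))=F] refutes=True  ← countermodel

Result: [0, 0, 1, 1]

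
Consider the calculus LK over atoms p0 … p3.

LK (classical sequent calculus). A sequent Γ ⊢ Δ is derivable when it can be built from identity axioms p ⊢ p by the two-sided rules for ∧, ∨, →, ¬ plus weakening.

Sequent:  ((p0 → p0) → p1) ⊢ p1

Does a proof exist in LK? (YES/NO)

Derivation (root first):
[→L] ((p0 → p0) → p1) ⊢ p1
  [→R]  ⊢ (p0 → p0)
    [Ax] p0 ⊢ p0
  [Ax] p1 ⊢ p1

Result: YES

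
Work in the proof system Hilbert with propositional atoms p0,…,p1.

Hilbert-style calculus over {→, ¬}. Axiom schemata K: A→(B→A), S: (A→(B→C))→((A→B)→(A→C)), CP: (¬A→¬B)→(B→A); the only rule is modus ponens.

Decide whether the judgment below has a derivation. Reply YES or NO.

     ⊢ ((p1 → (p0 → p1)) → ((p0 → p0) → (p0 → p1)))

Enumerate valuations to refute Γ ⊢ Δ:
  v=00: Γ:[] Δ:[((p1 → (p0 → p1)) → ((p0 → p0) → (p0 → p1)))=T] refutes=False
  v=01: Γ:[] Δ:[((p1 → (p0 → p1)) → ((p0 → p0) → (p0 → p1)))=T] refutes=False
  v=10: Γ:[] Δ:[((p1 → (p0 → p1)) → ((p0 → p0) → (p0 → p1)))=F] refutes=True  ← countermodel

Result: NO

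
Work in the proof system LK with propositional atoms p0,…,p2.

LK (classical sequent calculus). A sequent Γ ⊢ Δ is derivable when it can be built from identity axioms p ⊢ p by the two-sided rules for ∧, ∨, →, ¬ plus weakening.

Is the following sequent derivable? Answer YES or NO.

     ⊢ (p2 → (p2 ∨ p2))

Derivation trace:
[→R]  ⊢ (p2 → (p2 ∨ p2))
  [∨R] p2 ⊢ (p2 ∨ p2)
    [WR] p2 ⊢ p2, p2
      [Ax] p2 ⊢ p2

Result: YES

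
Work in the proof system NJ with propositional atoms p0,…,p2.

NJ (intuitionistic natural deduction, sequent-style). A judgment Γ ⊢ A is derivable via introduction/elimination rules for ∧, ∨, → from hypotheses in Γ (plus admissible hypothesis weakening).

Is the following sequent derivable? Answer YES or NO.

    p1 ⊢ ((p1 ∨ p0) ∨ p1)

Derivation trace:
[∨I₁] p1 ⊢ ((p1 ∨ p0) ∨ p1)
  [∨I₁] p1 ⊢ (p1 ∨ p0)
    [Ax] p1 ⊢ p1

Result: YES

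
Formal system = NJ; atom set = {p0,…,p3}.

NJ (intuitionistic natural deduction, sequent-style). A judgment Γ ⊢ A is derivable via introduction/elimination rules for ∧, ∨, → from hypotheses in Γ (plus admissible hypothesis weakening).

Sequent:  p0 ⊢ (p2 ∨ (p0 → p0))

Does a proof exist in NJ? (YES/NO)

Derivation (root first):
[∨I₂] p0 ⊢ (p2 ∨ (p0 → p0))
  [Wk] p0 ⊢ (p0 → p0)
    [→I]  ⊢ (p0 → p0)
      [Ax] p0 ⊢ p0

Result: YES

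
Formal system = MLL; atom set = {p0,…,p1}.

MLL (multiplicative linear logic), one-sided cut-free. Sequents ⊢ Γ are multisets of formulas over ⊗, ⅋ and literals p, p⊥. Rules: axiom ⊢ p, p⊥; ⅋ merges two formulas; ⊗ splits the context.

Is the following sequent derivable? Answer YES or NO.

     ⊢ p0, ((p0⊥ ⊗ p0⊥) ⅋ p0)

Derivation (root first):
[⅋]  ⊢ p0, ((p0⊥ ⊗ p0⊥) ⅋ p0)
  [⊗]  ⊢ p0, p0, (p0⊥ ⊗ p0⊥)
    [Ax]  ⊢ p0, p0⊥
    [Ax]  ⊢ p0, p0⊥

Result: YES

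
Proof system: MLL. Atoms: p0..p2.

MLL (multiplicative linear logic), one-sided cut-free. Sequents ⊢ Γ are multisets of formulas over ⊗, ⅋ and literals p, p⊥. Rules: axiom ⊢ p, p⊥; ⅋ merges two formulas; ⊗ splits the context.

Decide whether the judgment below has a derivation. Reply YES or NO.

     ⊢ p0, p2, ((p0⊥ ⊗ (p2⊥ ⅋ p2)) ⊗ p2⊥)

Proof tree:
[⊗]  ⊢ p0, p2, ((p0⊥ ⊗ (p2⊥ ⅋ p2)) ⊗ p2⊥)
  [⊗]  ⊢ p0, (p0⊥ ⊗ (p2⊥ ⅋ p2))
    [Ax]  ⊢ p0, p0⊥
    [⅋]  ⊢ (p2⊥ ⅋ p2)
      [Ax]  ⊢ p2, p2⊥
  [Ax]  ⊢ p2, p2⊥

Result: YES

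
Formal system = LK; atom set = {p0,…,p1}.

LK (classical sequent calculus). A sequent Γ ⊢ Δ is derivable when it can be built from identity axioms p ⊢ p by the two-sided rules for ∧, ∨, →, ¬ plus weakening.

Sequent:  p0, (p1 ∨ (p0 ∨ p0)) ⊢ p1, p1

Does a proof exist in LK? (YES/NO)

Truth-table refutation:
  v=00: Γ:[p0=F, (p1 ∨ (p0 ∨ p0))=F] Δ:[p1=F, p1=F] refutes=False
  v=01: Γ:[p0=F, (p1 ∨ (p0 ∨ p0))=T] Δ:[p1=T, p1=T] refutes=False
  v=10: Γ:[p0=T, (p1 ∨ (p0 ∨ p0))=T] Δ:[p1=F, p1=F] refutes=True  ← countermodel

Result: NO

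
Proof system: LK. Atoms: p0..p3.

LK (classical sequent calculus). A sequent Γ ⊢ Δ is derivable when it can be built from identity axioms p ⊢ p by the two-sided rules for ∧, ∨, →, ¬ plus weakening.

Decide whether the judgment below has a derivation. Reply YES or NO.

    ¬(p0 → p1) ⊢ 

Enumerate valuations to refute Γ ⊢ Δ:
  v=0000: Γ:[¬(p0 → p1)=F] Δ:[] refutes=False
  v=0001: Γ:[¬(p0 → p1)=F] Δ:[] refutes=False
  v=0010: Γ:[¬(p0 → p1)=F] Δ:[] refutes=False
  v=0011: Γ:[¬(p0 → p1)=F] Δ:[] refutes=False
  v=0100: Γ:[¬(p0 → p1)=F] Δ:[] refutes=False
  v=0101: Γ:[¬(p0 → p1)=F] Δ:[] refutes=False
  v=0110: Γ:[¬(p0 → p1)=F] Δ:[] refutes=False
  v=0111: Γ:[¬(p0 → p1)=F] Δ:[] refutes=False
  v=1000: Γ:[¬(p0 → p1)=T] Δ:[] refutes=True  ← countermodel

Result: NO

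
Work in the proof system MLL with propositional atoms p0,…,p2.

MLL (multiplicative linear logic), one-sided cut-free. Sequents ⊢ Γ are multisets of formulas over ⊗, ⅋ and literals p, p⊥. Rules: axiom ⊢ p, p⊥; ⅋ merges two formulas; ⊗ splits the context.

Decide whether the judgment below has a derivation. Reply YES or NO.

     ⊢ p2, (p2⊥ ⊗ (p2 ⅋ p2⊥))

Derivation trace:
[⊗]  ⊢ p2, (p2⊥ ⊗ (p2 ⅋ p2⊥))
  [Ax]  ⊢ p2, p2⊥
  [⅋]  ⊢ (p2 ⅋ p2⊥)
    [Ax]  ⊢ p2, p2⊥

Result: YES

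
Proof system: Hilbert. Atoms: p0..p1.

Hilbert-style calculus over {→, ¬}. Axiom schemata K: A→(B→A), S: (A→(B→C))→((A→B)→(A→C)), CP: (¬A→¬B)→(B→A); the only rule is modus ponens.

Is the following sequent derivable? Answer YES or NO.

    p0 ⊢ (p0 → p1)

Truth-table refutation:
  v=00: Γ:[p0=F] Δ:[(p0 → p1)=T] refutes=False
  v=01: Γ:[p0=F] Δ:[(p0 → p1)=T] refutes=False
  v=10: Γ:[p0=T] Δ:[(p0 → p1)=F] refutes=True  ← countermodel

Result: NO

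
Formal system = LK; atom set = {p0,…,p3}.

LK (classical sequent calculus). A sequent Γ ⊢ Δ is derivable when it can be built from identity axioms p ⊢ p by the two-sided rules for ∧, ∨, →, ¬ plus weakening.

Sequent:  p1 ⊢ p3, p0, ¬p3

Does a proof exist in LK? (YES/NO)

Derivation trace:
[WL] p1 ⊢ p3, p0, ¬p3
  [¬R]  ⊢ p3, p0, ¬p3
    [WR] p3 ⊢ p3, p0
      [Ax] p3 ⊢ p3

Result: YES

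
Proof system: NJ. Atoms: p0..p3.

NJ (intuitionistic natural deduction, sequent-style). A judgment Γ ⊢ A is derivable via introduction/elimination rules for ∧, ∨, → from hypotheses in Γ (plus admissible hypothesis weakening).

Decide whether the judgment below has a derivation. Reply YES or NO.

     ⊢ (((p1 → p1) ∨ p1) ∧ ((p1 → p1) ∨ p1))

Proof tree:
[∧I]  ⊢ (((p1 → p1) ∨ p1) ∧ ((p1 → p1) ∨ p1))
  [∨I₁]  ⊢ ((p1 → p1) ∨ p1)
    [→I]  ⊢ (p1 → p1)
      [Ax] p1 ⊢ p1
  [∨I₁]  ⊢ ((p1 → p1) ∨ p1)
    [→I]  ⊢ (p1 → p1)
      [Ax] p1 ⊢ p1

Result: YES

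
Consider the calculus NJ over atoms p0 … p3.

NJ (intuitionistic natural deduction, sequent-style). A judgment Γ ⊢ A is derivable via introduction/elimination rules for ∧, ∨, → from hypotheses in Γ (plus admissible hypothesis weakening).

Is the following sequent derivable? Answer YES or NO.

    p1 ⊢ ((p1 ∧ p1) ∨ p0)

Derivation trace:
[∨I₁] p1 ⊢ ((p1 ∧ p1) ∨ p0)
  [∧I] p1 ⊢ (p1 ∧ p1)
    [Ax] p1 ⊢ p1
    [Ax] p1 ⊢ p1

Result: YES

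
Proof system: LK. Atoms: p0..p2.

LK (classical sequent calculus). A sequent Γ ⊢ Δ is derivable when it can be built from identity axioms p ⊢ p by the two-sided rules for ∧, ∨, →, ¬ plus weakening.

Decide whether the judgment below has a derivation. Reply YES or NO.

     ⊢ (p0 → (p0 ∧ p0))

Derivation (root first):
[→R]  ⊢ (p0 → (p0 ∧ p0))
  [∧R] p0 ⊢ (p0 ∧ p0)
    [Ax] p0 ⊢ p0
    [Ax] p0 ⊢ p0

Result: YES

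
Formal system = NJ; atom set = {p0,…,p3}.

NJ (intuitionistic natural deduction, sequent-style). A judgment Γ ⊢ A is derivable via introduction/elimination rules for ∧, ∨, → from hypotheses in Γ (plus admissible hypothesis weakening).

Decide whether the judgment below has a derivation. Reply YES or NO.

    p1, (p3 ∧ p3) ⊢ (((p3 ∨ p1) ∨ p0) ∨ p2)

Derivation (root first):
[∨I₁] p1, (p3 ∧ p3) ⊢ (((p3 ∨ p1) ∨ p0) ∨ p2)
  [Wk] p1, (p3 ∧ p3) ⊢ ((p3 ∨ p1) ∨ p0)
    [∨I₁] p1 ⊢ ((p3 ∨ p1) ∨ p0)
      [∨I₂] p1 ⊢ (p3 ∨ p1)
        [Ax] p1 ⊢ p1

Result: YES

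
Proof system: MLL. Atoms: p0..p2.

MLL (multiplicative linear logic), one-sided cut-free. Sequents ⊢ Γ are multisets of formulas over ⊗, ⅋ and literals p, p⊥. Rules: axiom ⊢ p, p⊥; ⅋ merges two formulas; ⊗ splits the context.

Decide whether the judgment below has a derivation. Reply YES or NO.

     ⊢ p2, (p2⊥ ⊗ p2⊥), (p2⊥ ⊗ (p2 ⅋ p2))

Derivation trace:
[⊗]  ⊢ p2, (p2⊥ ⊗ p2⊥), (p2⊥ ⊗ (p2 ⅋ p2))
  [Ax]  ⊢ p2, p2⊥
  [⅋]  ⊢ (p2⊥ ⊗ p2⊥), (p2 ⅋ p2)
    [⊗]  ⊢ p2, p2, (p2⊥ ⊗ p2⊥)
      [Ax]  ⊢ p2, p2⊥
      [Ax]  ⊢ p2, p2⊥

Result: YES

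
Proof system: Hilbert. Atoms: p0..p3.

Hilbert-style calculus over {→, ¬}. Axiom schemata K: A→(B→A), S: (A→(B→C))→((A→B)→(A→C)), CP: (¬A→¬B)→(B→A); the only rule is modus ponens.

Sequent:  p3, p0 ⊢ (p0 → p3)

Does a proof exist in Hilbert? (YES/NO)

Proof tree:
[MP] p3, p0 ⊢ (p0 → p3)
  [K]  ⊢ (p3 → (p0 → p3))
  [MP] p3, p0 ⊢ p3
    [MP] p3 ⊢ (p0 → p3)
      [K]  ⊢ (p3 → (p0 → p3))
      [Hyp] p3 ⊢ p3
    [Hyp] p0 ⊢ p0

Result: YES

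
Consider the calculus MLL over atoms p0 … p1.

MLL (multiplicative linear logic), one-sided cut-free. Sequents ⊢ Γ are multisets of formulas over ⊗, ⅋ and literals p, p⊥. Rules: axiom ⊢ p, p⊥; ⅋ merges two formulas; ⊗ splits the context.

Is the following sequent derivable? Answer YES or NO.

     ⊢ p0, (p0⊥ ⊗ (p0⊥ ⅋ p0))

Derivation (root first):
[⊗]  ⊢ p0, (p0⊥ ⊗ (p0⊥ ⅋ p0))
  [Ax]  ⊢ p0, p0⊥
  [⅋]  ⊢ (p0⊥ ⅋ p0)
    [Ax]  ⊢ p0, p0⊥

Result: YES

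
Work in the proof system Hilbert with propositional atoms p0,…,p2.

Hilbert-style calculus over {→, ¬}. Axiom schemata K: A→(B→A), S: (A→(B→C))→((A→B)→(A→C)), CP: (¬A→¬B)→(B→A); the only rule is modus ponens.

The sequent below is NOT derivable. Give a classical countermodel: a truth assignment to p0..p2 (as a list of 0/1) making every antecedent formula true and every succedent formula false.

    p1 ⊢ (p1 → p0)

Enumerate valuations to refute Γ ⊢ Δ:
  v=000: Γ:[p1=F] Δ:[(p1 → p0)=T] refutes=False
  v=001: Γ:[p1=F] Δ:[(p1 → p0)=T] refutes=False
  v=010: Γ:[p1=T] Δ:[(p1 → p0)=F] refutes=True  ← countermodel

Result: [0, 1, 0]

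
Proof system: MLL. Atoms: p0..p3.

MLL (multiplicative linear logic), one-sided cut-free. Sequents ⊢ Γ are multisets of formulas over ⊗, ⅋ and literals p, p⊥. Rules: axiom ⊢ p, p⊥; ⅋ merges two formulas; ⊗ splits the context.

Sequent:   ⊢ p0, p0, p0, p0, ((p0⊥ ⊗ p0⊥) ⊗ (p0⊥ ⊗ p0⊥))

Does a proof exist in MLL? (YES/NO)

Proof tree:
[⊗]  ⊢ p0, p0, p0, p0, ((p0⊥ ⊗ p0⊥) ⊗ (p0⊥ ⊗ p0⊥))
  [⊗]  ⊢ p0, p0, (p0⊥ ⊗ p0⊥)
    [Ax]  ⊢ p0, p0⊥
    [Ax]  ⊢ p0, p0⊥
  [⊗]  ⊢ p0, p0, (p0⊥ ⊗ p0⊥)
    [Ax]  ⊢ p0, p0⊥
    [Ax]  ⊢ p0, p0⊥

Result: YES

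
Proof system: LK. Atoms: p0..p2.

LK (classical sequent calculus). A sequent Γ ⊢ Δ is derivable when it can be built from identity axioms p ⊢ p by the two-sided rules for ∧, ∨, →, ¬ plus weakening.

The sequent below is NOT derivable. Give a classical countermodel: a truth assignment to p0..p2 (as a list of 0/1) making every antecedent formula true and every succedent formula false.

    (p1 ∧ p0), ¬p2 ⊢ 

Search for a countermodel by truth-table:
  v=000: Γ:[(p1 ∧ p0)=F, ¬p2=T] Δ:[] refutes=False
  v=001: Γ:[(p1 ∧ p0)=F, ¬p2=F] Δ:[] refutes=False
  v=010: Γ:[(p1 ∧ p0)=F, ¬p2=T] Δ:[] refutes=False
  v=011: Γ:[(p1 ∧ p0)=F, ¬p2=F] Δ:[] refutes=False
  v=100: Γ:[(p1 ∧ p0)=F, ¬p2=T] Δ:[] refutes=False
  v=101: Γ:[(p1 ∧ p0)=F, ¬p2=F] Δ:[] refutes=False
  v=110: Γ:[(p1 ∧ p0)=T, ¬p2=T] Δ:[] refutes=True  ← countermodel

Result: [1, 1, 0]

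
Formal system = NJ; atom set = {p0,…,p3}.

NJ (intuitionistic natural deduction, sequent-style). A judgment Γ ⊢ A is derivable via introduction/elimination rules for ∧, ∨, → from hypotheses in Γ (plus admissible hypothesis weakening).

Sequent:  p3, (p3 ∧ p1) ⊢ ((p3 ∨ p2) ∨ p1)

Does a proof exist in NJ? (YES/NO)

Derivation trace:
[Wk] p3, (p3 ∧ p1) ⊢ ((p3 ∨ p2) ∨ p1)
  [∨I₁] p3 ⊢ ((p3 ∨ p2) ∨ p1)
    [∨I₁] p3 ⊢ (p3 ∨ p2)
      [Ax] p3 ⊢ p3

Result: YES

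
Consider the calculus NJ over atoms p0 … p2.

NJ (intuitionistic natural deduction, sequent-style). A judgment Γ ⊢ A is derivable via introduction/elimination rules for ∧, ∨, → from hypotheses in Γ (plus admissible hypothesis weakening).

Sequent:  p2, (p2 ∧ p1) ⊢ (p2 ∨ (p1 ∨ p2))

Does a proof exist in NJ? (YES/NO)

Proof tree:
[Wk] p2, (p2 ∧ p1) ⊢ (p2 ∨ (p1 ∨ p2))
  [∨I₂] p2 ⊢ (p2 ∨ (p1 ∨ p2))
    [∨I₂] p2 ⊢ (p1 ∨ p2)
      [Ax] p2 ⊢ p2

Result: YES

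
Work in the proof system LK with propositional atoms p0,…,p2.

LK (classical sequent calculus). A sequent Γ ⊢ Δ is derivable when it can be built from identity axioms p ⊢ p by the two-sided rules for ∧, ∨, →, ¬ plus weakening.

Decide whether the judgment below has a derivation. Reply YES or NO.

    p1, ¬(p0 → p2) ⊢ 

Search for a countermodel by truth-table:
  v=000: Γ:[p1=F, ¬(p0 → p2)=F] Δ:[] refutes=False
  v=001: Γ:[p1=F, ¬(p0 → p2)=F] Δ:[] refutes=False
  v=010: Γ:[p1=T, ¬(p0 → p2)=F] Δ:[] refutes=False
  v=011: Γ:[p1=T, ¬(p0 → p2)=F] Δ:[] refutes=False
  v=100: Γ:[p1=F, ¬(p0 → p2)=T] Δ:[] refutes=False
  v=101: Γ:[p1=F, ¬(p0 → p2)=F] Δ:[] refutes=False
  v=110: Γ:[p1=T, ¬(p0 → p2)=T] Δ:[] refutes=True  ← countermodel

Result: NO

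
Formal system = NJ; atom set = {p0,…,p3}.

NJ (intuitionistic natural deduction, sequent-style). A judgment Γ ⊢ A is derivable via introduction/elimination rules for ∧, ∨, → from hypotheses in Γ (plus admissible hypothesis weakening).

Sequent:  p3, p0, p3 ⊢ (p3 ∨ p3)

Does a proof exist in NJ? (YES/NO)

Derivation (root first):
[Wk] p3, p0, p3 ⊢ (p3 ∨ p3)
  [∨I₁] p3, p0 ⊢ (p3 ∨ p3)
    [Wk] p3, p0 ⊢ p3
      [Ax] p3 ⊢ p3

Result: YES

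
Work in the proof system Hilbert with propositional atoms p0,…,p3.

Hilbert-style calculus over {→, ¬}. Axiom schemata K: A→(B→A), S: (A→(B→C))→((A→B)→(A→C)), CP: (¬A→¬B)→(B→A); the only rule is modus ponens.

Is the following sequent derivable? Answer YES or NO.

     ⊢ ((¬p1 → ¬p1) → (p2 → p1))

Truth-table refutation:
  v=0000: Γ:[] Δ:[((¬p1 → ¬p1) → (p2 → p1))=T] refutes=False
  v=0001: Γ:[] Δ:[((¬p1 → ¬p1) → (p2 → p1))=T] refutes=False
  v=0010: Γ:[] Δ:[((¬p1 → ¬p1) → (p2 → p1))=F] refutes=True  ← countermodel

Result: NO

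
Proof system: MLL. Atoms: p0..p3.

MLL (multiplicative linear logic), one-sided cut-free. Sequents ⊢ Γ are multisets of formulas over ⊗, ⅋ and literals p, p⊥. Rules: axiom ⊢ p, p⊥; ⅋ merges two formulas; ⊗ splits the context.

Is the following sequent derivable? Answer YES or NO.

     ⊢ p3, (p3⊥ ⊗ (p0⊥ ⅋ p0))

Derivation (root first):
[⊗]  ⊢ p3, (p3⊥ ⊗ (p0⊥ ⅋ p0))
  [Ax]  ⊢ p3, p3⊥
  [⅋]  ⊢ (p0⊥ ⅋ p0)
    [Ax]  ⊢ p0, p0⊥

Result: YES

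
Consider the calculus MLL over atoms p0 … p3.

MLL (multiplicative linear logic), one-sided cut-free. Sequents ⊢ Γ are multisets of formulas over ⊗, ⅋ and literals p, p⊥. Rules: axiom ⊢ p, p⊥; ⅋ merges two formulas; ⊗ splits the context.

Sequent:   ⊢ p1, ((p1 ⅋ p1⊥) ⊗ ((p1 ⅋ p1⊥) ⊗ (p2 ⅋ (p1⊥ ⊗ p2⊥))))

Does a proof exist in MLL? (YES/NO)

Derivation trace:
[⊗]  ⊢ p1, ((p1 ⅋ p1⊥) ⊗ ((p1 ⅋ p1⊥) ⊗ (p2 ⅋ (p1⊥ ⊗ p2⊥))))
  [⅋]  ⊢ (p1 ⅋ p1⊥)
    [Ax]  ⊢ p1, p1⊥
  [⊗]  ⊢ p1, ((p1 ⅋ p1⊥) ⊗ (p2 ⅋ (p1⊥ ⊗ p2⊥)))
    [⅋]  ⊢ (p1 ⅋ p1⊥)
      [Ax]  ⊢ p1, p1⊥
    [⅋]  ⊢ p1, (p2 ⅋ (p1⊥ ⊗ p2⊥))
      [⊗]  ⊢ p1, p2, (p1⊥ ⊗ p2⊥)
        [Ax]  ⊢ p1, p1⊥
        [Ax]  ⊢ p2, p2⊥

Result: YES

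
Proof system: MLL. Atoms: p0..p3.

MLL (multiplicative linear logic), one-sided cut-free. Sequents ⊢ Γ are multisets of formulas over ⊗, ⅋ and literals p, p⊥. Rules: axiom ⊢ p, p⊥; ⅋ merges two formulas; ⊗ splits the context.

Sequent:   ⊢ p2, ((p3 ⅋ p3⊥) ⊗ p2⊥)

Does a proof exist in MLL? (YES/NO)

Proof tree:
[⊗]  ⊢ p2, ((p3 ⅋ p3⊥) ⊗ p2⊥)
  [⅋]  ⊢ (p3 ⅋ p3⊥)
    [Ax]  ⊢ p3, p3⊥
  [Ax]  ⊢ p2, p2⊥

Result: YES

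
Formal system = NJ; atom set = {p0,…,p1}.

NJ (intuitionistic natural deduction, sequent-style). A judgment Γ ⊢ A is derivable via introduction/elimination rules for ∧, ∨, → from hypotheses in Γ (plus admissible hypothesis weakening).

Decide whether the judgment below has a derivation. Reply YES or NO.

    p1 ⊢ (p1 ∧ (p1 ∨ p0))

Derivation trace:
[∧I] p1 ⊢ (p1 ∧ (p1 ∨ p0))
  [Ax] p1 ⊢ p1
  [Wk] p1, p1 ⊢ (p1 ∨ p0)
    [∨I₁] p1 ⊢ (p1 ∨ p0)
      [Ax] p1 ⊢ p1

Result: YES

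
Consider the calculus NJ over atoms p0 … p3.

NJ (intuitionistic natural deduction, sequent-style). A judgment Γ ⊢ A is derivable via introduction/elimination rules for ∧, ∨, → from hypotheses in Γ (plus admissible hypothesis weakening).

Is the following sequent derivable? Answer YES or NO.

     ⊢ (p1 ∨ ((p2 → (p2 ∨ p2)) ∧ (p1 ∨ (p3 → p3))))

Proof tree:
[∨I₂]  ⊢ (p1 ∨ ((p2 → (p2 ∨ p2)) ∧ (p1 ∨ (p3 → p3))))
  [∧I]  ⊢ ((p2 → (p2 ∨ p2)) ∧ (p1 ∨ (p3 → p3)))
    [→I]  ⊢ (p2 → (p2 ∨ p2))
      [∨I₁] p2 ⊢ (p2 ∨ p2)
        [Ax] p2 ⊢ p2
    [∨I₂]  ⊢ (p1 ∨ (p3 → p3))
      [→I]  ⊢ (p3 → p3)
        [Ax] p3 ⊢ p3

Result: YES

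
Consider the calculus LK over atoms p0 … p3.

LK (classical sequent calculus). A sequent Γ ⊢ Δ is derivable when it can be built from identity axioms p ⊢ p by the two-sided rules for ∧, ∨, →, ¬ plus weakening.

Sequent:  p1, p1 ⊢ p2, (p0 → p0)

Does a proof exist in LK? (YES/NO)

Derivation trace:
[WL] p1, p1 ⊢ p2, (p0 → p0)
  [→R] p1 ⊢ p2, (p0 → p0)
    [WL] p0, p1 ⊢ p0, p2
      [WR] p0 ⊢ p0, p2
        [Ax] p0 ⊢ p0

Result: YES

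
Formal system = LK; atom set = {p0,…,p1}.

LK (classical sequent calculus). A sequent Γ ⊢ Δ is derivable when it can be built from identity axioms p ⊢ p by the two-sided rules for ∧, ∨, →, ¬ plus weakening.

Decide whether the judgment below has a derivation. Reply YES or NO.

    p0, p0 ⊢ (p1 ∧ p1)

Search for a countermodel by truth-table:
  v=00: Γ:[p0=F, p0=F] Δ:[(p1 ∧ p1)=F] refutes=False
  v=01: Γ:[p0=F, p0=F] Δ:[(p1 ∧ p1)=T] refutes=False
  v=10: Γ:[p0=T, p0=T] Δ:[(p1 ∧ p1)=F] refutes=True  ← countermodel

Result: NO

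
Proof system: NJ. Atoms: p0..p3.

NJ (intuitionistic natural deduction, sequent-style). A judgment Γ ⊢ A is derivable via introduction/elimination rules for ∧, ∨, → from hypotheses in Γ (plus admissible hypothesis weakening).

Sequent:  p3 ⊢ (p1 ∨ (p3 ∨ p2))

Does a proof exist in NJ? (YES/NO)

Derivation (root first):
[∨I₂] p3 ⊢ (p1 ∨ (p3 ∨ p2))
  [∨I₁] p3 ⊢ (p3 ∨ p2)
    [Ax] p3 ⊢ p3

Result: YES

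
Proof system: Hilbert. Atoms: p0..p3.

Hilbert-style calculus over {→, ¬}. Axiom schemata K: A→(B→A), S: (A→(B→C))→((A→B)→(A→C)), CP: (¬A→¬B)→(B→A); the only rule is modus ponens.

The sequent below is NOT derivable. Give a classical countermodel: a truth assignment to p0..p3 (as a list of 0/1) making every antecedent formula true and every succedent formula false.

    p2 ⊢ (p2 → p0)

Enumerate valuations to refute Γ ⊢ Δ:
  v=0000: Γ:[p2=F] Δ:[(p2 → p0)=T] refutes=False
  v=0001: Γ:[p2=F] Δ:[(p2 → p0)=T] refutes=False
  v=0010: Γ:[p2=T] Δ:[(p2 → p0)=F] refutes=True  ← countermodel

Result: [0, 0, 1, 0]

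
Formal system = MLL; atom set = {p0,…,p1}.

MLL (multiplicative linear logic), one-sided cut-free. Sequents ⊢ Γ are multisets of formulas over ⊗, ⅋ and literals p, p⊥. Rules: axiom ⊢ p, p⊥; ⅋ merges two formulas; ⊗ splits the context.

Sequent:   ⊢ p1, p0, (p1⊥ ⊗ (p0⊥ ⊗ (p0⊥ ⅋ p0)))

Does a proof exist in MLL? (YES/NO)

Derivation (root first):
[⊗]  ⊢ p1, p0, (p1⊥ ⊗ (p0⊥ ⊗ (p0⊥ ⅋ p0)))
  [Ax]  ⊢ p1, p1⊥
  [⊗]  ⊢ p0, (p0⊥ ⊗ (p0⊥ ⅋ p0))
    [Ax]  ⊢ p0, p0⊥
    [⅋]  ⊢ (p0⊥ ⅋ p0)
      [Ax]  ⊢ p0, p0⊥

Result: YES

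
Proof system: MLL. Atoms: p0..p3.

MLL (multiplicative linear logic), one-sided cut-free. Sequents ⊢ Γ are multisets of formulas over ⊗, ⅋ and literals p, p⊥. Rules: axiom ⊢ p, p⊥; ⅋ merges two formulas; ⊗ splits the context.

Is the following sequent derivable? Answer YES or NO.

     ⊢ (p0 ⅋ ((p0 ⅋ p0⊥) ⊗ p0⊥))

Derivation trace:
[⅋]  ⊢ (p0 ⅋ ((p0 ⅋ p0⊥) ⊗ p0⊥))
  [⊗]  ⊢ p0, ((p0 ⅋ p0⊥) ⊗ p0⊥)
    [⅋]  ⊢ (p0 ⅋ p0⊥)
      [Ax]  ⊢ p0, p0⊥
    [Ax]  ⊢ p0, p0⊥

Result: YES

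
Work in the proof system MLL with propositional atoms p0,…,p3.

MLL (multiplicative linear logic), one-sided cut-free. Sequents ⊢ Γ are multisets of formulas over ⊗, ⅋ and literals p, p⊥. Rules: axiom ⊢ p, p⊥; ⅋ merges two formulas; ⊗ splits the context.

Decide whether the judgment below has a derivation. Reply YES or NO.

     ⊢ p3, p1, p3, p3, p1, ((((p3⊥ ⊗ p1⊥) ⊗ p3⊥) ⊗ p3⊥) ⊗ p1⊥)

Derivation (root first):
[⊗]  ⊢ p3, p1, p3, p3, p1, ((((p3⊥ ⊗ p1⊥) ⊗ p3⊥) ⊗ p3⊥) ⊗ p1⊥)
  [⊗]  ⊢ p3, p1, p3, p3, (((p3⊥ ⊗ p1⊥) ⊗ p3⊥) ⊗ p3⊥)
    [⊗]  ⊢ p3, p1, p3, ((p3⊥ ⊗ p1⊥) ⊗ p3⊥)
      [⊗]  ⊢ p3, p1, (p3⊥ ⊗ p1⊥)
        [Ax]  ⊢ p3, p3⊥
        [Ax]  ⊢ p1, p1⊥
      [Ax]  ⊢ p3, p3⊥
    [Ax]  ⊢ p3, p3⊥
  [Ax]  ⊢ p1, p1⊥

Result: YES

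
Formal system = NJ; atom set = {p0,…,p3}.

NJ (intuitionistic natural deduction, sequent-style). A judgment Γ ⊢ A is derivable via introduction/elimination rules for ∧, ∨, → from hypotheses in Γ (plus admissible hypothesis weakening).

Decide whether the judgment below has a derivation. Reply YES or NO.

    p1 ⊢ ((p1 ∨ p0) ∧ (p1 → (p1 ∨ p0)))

Derivation trace:
[∧I] p1 ⊢ ((p1 ∨ p0) ∧ (p1 → (p1 ∨ p0)))
  [∨I₁] p1 ⊢ (p1 ∨ p0)
    [Ax] p1 ⊢ p1
  [→I]  ⊢ (p1 → (p1 ∨ p0))
    [∨I₁] p1 ⊢ (p1 ∨ p0)
      [Ax] p1 ⊢ p1

Result: YES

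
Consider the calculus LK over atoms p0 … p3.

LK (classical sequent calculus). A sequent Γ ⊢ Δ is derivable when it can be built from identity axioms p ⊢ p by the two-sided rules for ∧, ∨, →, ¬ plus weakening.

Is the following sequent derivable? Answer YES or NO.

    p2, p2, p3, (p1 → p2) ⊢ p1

Search for a countermodel by truth-table:
  v=0000: Γ:[p2=F, p2=F, p3=F, (p1 → p2)=T] Δ:[p1=F] refutes=False
  v=0001: Γ:[p2=F, p2=F, p3=T, (p1 → p2)=T] Δ:[p1=F] refutes=False
  v=0010: Γ:[p2=T, p2=T, p3=F, (p1 → p2)=T] Δ:[p1=F] refutes=False
  v=0011: Γ:[p2=T, p2=T, p3=T, (p1 → p2)=T] Δ:[p1=F] refutes=True  ← countermodel

Result: NO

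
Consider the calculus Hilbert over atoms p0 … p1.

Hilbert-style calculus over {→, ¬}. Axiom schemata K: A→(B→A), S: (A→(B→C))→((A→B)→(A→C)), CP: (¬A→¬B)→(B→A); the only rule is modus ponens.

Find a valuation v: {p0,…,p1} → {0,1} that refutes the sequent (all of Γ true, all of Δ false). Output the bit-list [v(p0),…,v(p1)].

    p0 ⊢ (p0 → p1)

Search for a countermodel by truth-table:
  v=00: Γ:[p0=F] Δ:[(p0 → p1)=T] refutes=False
  v=01: Γ:[p0=F] Δ:[(p0 → p1)=T] refutes=False
  v=10: Γ:[p0=T] Δ:[(p0 → p1)=F] refutes=True  ← countermodel

Result: [1, 0]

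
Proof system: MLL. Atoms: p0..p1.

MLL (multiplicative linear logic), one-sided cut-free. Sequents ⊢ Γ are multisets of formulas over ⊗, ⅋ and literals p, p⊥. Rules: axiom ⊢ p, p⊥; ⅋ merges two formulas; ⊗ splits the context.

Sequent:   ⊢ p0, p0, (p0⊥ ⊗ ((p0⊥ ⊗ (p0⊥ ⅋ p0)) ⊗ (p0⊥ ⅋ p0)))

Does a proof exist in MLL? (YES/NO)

Derivation trace:
[⊗]  ⊢ p0, p0, (p0⊥ ⊗ ((p0⊥ ⊗ (p0⊥ ⅋ p0)) ⊗ (p0⊥ ⅋ p0)))
  [Ax]  ⊢ p0, p0⊥
  [⊗]  ⊢ p0, ((p0⊥ ⊗ (p0⊥ ⅋ p0)) ⊗ (p0⊥ ⅋ p0))
    [⊗]  ⊢ p0, (p0⊥ ⊗ (p0⊥ ⅋ p0))
      [Ax]  ⊢ p0, p0⊥
      [⅋]  ⊢ (p0⊥ ⅋ p0)
        [Ax]  ⊢ p0, p0⊥
    [⅋]  ⊢ (p0⊥ ⅋ p0)
      [Ax]  ⊢ p0, p0⊥

Result: YES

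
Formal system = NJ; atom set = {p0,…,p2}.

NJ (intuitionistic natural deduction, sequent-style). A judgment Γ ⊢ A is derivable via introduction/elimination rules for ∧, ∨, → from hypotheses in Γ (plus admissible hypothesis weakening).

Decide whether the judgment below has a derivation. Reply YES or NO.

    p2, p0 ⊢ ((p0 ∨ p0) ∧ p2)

Proof tree:
[∧I] p2, p0 ⊢ ((p0 ∨ p0) ∧ p2)
  [∨I₁] p0 ⊢ (p0 ∨ p0)
    [Ax] p0 ⊢ p0
  [Ax] p2 ⊢ p2

Result: YES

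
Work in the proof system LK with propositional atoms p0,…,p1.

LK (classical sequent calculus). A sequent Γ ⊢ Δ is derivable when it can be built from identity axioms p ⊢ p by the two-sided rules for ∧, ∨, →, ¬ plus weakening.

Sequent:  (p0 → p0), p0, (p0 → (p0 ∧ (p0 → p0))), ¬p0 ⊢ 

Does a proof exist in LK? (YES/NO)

Proof tree:
[¬L] (p0 → p0), p0, (p0 → (p0 ∧ (p0 → p0))), ¬p0 ⊢ 
  [→L] (p0 → p0), p0, (p0 → (p0 ∧ (p0 → p0))) ⊢ p0
    [→L] p0, (p0 → p0) ⊢ p0
      [Ax] p0 ⊢ p0
      [Ax] p0 ⊢ p0
    [∧L] (p0 ∧ (p0 → p0)) ⊢ p0
      [→L] p0, (p0 → p0) ⊢ p0
        [Ax] p0 ⊢ p0
        [Ax] p0 ⊢ p0

Result: YES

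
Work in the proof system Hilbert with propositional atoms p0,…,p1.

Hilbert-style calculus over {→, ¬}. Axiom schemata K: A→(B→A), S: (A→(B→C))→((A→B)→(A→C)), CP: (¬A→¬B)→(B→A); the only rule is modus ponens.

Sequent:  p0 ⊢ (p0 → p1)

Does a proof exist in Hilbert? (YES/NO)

Enumerate valuations to refute Γ ⊢ Δ:
  v=00: Γ:[p0=F] Δ:[(p0 → p1)=T] refutes=False
  v=01: Γ:[p0=F] Δ:[(p0 → p1)=T] refutes=False
  v=10: Γ:[p0=T] Δ:[(p0 → p1)=F] refutes=True  ← countermodel

Result: NO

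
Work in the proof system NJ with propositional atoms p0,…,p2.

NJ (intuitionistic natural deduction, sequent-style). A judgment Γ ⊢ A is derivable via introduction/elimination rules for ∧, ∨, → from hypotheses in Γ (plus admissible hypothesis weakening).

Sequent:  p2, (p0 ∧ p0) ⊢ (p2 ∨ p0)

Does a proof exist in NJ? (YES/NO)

Derivation (root first):
[∨I₁] p2, (p0 ∧ p0) ⊢ (p2 ∨ p0)
  [Wk] p2, (p0 ∧ p0) ⊢ p2
    [Ax] p2 ⊢ p2

Result: YES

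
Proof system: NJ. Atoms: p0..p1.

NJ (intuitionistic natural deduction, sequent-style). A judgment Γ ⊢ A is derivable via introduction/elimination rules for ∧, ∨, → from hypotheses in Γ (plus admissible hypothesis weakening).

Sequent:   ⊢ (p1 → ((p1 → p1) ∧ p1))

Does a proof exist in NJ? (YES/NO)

Proof tree:
[→I]  ⊢ (p1 → ((p1 → p1) ∧ p1))
  [∧I] p1 ⊢ ((p1 → p1) ∧ p1)
    [→I]  ⊢ (p1 → p1)
      [Ax] p1 ⊢ p1
    [Ax] p1 ⊢ p1

Result: YES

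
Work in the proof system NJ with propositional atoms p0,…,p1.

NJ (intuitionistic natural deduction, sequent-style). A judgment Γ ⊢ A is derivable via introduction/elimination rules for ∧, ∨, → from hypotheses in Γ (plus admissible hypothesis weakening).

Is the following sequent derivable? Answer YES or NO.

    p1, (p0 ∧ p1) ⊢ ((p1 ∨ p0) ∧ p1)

Derivation trace:
[∧I] p1, (p0 ∧ p1) ⊢ ((p1 ∨ p0) ∧ p1)
  [∨I₁] p1, (p0 ∧ p1) ⊢ (p1 ∨ p0)
    [Wk] p1, (p0 ∧ p1) ⊢ p1
      [Ax] p1 ⊢ p1
  [Ax] p1 ⊢ p1

Result: YES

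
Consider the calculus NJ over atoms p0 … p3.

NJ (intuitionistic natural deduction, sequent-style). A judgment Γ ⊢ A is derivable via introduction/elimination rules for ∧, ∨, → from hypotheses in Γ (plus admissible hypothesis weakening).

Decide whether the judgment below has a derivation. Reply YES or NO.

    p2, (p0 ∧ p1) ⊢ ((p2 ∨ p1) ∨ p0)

Proof tree:
[∨I₁] p2, (p0 ∧ p1) ⊢ ((p2 ∨ p1) ∨ p0)
  [Wk] p2, (p0 ∧ p1) ⊢ (p2 ∨ p1)
    [∨I₁] p2 ⊢ (p2 ∨ p1)
      [Ax] p2 ⊢ p2

Result: YES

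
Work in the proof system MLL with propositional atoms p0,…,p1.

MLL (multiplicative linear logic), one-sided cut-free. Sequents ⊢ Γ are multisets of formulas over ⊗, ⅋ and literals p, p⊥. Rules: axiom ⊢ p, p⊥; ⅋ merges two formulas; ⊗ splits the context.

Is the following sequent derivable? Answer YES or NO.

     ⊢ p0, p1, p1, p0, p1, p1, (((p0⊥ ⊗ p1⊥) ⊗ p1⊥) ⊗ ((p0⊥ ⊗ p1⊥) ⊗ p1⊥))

Proof tree:
[⊗]  ⊢ p0, p1, p1, p0, p1, p1, (((p0⊥ ⊗ p1⊥) ⊗ p1⊥) ⊗ ((p0⊥ ⊗ p1⊥) ⊗ p1⊥))
  [⊗]  ⊢ p0, p1, p1, ((p0⊥ ⊗ p1⊥) ⊗ p1⊥)
    [⊗]  ⊢ p0, p1, (p0⊥ ⊗ p1⊥)
      [Ax]  ⊢ p0, p0⊥
      [Ax]  ⊢ p1, p1⊥
    [Ax]  ⊢ p1, p1⊥
  [⊗]  ⊢ p0, p1, p1, ((p0⊥ ⊗ p1⊥) ⊗ p1⊥)
    [⊗]  ⊢ p0, p1, (p0⊥ ⊗ p1⊥)
      [Ax]  ⊢ p0, p0⊥
      [Ax]  ⊢ p1, p1⊥
    [Ax]  ⊢ p1, p1⊥

Result: YES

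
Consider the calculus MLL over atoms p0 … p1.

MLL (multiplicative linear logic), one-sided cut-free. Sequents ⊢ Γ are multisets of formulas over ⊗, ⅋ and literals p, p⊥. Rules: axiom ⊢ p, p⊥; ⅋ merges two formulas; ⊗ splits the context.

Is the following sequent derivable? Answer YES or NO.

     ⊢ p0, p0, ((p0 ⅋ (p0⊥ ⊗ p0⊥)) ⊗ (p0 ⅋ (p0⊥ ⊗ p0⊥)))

Derivation trace:
[⊗]  ⊢ p0, p0, ((p0 ⅋ (p0⊥ ⊗ p0⊥)) ⊗ (p0 ⅋ (p0⊥ ⊗ p0⊥)))
  [⅋]  ⊢ p0, (p0 ⅋ (p0⊥ ⊗ p0⊥))
    [⊗]  ⊢ p0, p0, (p0⊥ ⊗ p0⊥)
      [Ax]  ⊢ p0, p0⊥
      [Ax]  ⊢ p0, p0⊥
  [⅋]  ⊢ p0, (p0 ⅋ (p0⊥ ⊗ p0⊥))
    [⊗]  ⊢ p0, p0, (p0⊥ ⊗ p0⊥)
      [Ax]  ⊢ p0, p0⊥
      [Ax]  ⊢ p0, p0⊥

Result: YES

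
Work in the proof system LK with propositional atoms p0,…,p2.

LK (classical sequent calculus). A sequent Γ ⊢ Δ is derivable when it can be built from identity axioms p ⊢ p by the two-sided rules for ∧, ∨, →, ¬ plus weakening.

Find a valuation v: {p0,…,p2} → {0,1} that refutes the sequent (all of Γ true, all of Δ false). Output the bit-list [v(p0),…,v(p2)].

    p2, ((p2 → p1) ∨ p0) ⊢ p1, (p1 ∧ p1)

Search for a countermodel by truth-table:
  v=000: Γ:[p2=F, ((p2 → p1) ∨ p0)=T] Δ:[p1=F, (p1 ∧ p1)=F] refutes=False
  v=001: Γ:[p2=T, ((p2 → p1) ∨ p0)=F] Δ:[p1=F, (p1 ∧ p1)=F] refutes=False
  v=010: Γ:[p2=F, ((p2 → p1) ∨ p0)=T] Δ:[p1=T, (p1 ∧ p1)=T] refutes=False
  v=011: Γ:[p2=T, ((p2 → p1) ∨ p0)=T] Δ:[p1=T, (p1 ∧ p1)=T] refutes=False
  v=100: Γ:[p2=F, ((p2 → p1) ∨ p0)=T] Δ:[p1=F, (p1 ∧ p1)=F] refutes=False
  v=101: Γ:[p2=T, ((p2 → p1) ∨ p0)=T] Δ:[p1=F, (p1 ∧ p1)=F] refutes=True  ← countermodel

Result: [1, 0, 1]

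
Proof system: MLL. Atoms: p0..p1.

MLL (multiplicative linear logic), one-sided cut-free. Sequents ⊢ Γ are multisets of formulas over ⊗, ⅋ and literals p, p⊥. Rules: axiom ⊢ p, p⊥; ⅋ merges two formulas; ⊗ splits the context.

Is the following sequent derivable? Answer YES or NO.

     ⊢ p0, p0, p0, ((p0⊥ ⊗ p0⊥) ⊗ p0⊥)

Derivation (root first):
[⊗]  ⊢ p0, p0, p0, ((p0⊥ ⊗ p0⊥) ⊗ p0⊥)
  [⊗]  ⊢ p0, p0, (p0⊥ ⊗ p0⊥)
    [Ax]  ⊢ p0, p0⊥
    [Ax]  ⊢ p0, p0⊥
  [Ax]  ⊢ p0, p0⊥

Result: YES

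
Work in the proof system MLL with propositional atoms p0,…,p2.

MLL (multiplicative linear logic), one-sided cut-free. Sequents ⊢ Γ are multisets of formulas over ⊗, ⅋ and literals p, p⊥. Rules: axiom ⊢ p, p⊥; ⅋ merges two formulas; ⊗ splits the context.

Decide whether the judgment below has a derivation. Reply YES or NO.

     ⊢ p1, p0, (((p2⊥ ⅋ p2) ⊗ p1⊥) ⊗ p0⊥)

Proof tree:
[⊗]  ⊢ p1, p0, (((p2⊥ ⅋ p2) ⊗ p1⊥) ⊗ p0⊥)
  [⊗]  ⊢ p1, ((p2⊥ ⅋ p2) ⊗ p1⊥)
    [⅋]  ⊢ (p2⊥ ⅋ p2)
      [Ax]  ⊢ p2, p2⊥
    [Ax]  ⊢ p1, p1⊥
  [Ax]  ⊢ p0, p0⊥

Result: YES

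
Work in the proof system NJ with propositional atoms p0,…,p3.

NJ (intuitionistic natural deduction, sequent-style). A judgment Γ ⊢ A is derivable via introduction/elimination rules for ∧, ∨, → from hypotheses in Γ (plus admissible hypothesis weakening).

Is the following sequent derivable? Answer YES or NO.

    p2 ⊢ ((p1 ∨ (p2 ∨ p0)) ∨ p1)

Proof tree:
[∨I₁] p2 ⊢ ((p1 ∨ (p2 ∨ p0)) ∨ p1)
  [∨I₂] p2 ⊢ (p1 ∨ (p2 ∨ p0))
    [∨I₁] p2 ⊢ (p2 ∨ p0)
      [Ax] p2 ⊢ p2

Result: YES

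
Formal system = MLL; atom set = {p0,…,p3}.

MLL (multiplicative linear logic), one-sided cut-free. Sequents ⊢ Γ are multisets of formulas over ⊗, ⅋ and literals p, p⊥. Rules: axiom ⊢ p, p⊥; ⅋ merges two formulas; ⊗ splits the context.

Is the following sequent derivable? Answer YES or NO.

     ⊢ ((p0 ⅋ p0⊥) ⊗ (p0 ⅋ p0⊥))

Derivation trace:
[⊗]  ⊢ ((p0 ⅋ p0⊥) ⊗ (p0 ⅋ p0⊥))
  [⅋]  ⊢ (p0 ⅋ p0⊥)
    [Ax]  ⊢ p0, p0⊥
  [⅋]  ⊢ (p0 ⅋ p0⊥)
    [Ax]  ⊢ p0, p0⊥

Result: YES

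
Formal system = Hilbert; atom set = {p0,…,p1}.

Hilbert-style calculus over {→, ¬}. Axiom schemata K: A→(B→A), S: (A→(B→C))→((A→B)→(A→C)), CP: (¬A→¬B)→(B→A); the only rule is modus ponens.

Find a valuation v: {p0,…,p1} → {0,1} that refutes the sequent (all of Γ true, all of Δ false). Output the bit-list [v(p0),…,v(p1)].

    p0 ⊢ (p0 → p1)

Search for a countermodel by truth-table:
  v=00: Γ:[p0=F] Δ:[(p0 → p1)=T] refutes=False
  v=01: Γ:[p0=F] Δ:[(p0 → p1)=T] refutes=False
  v=10: Γ:[p0=T] Δ:[(p0 → p1)=F] refutes=True  ← countermodel

Result: [1, 0]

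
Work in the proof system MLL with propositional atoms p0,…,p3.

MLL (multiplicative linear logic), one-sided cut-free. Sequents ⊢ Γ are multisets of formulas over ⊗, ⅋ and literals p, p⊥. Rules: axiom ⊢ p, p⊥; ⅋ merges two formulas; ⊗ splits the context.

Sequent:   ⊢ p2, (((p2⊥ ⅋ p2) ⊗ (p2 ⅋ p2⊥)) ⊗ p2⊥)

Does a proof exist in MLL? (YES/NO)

Derivation (root first):
[⊗]  ⊢ p2, (((p2⊥ ⅋ p2) ⊗ (p2 ⅋ p2⊥)) ⊗ p2⊥)
  [⊗]  ⊢ ((p2⊥ ⅋ p2) ⊗ (p2 ⅋ p2⊥))
    [⅋]  ⊢ (p2⊥ ⅋ p2)
      [Ax]  ⊢ p2, p2⊥
    [⅋]  ⊢ (p2 ⅋ p2⊥)
      [Ax]  ⊢ p2, p2⊥
  [Ax]  ⊢ p2, p2⊥

Result: YES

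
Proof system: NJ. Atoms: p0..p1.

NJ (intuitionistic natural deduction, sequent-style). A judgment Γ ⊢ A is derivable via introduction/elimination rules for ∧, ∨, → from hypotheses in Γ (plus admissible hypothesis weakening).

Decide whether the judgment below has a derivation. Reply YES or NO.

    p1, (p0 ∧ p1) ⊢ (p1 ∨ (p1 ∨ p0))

Derivation trace:
[∨I₂] p1, (p0 ∧ p1) ⊢ (p1 ∨ (p1 ∨ p0))
  [Wk] p1, (p0 ∧ p1) ⊢ (p1 ∨ p0)
    [∨I₁] p1 ⊢ (p1 ∨ p0)
      [Ax] p1 ⊢ p1

Result: YES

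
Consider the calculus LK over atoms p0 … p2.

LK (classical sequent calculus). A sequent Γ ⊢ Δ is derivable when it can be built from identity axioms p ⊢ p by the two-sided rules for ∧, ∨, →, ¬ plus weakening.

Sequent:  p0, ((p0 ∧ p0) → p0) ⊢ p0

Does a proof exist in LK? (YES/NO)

Proof tree:
[→L] p0, ((p0 ∧ p0) → p0) ⊢ p0
  [∧R] p0 ⊢ (p0 ∧ p0)
    [Ax] p0 ⊢ p0
    [Ax] p0 ⊢ p0
  [Ax] p0 ⊢ p0

Result: YES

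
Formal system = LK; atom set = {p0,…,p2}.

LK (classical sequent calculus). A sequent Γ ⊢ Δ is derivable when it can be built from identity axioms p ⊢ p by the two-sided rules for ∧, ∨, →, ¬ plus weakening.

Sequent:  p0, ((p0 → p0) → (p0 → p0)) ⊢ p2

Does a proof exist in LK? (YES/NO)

Search for a countermodel by truth-table:
  v=000: Γ:[p0=F, ((p0 → p0) → (p0 → p0))=T] Δ:[p2=F] refutes=False
  v=001: Γ:[p0=F, ((p0 → p0) → (p0 → p0))=T] Δ:[p2=T] refutes=False
  v=010: Γ:[p0=F, ((p0 → p0) → (p0 → p0))=T] Δ:[p2=F] refutes=False
  v=011: Γ:[p0=F, ((p0 → p0) → (p0 → p0))=T] Δ:[p2=T] refutes=False
  v=100: Γ:[p0=T, ((p0 → p0) → (p0 → p0))=T] Δ:[p2=F] refutes=True  ← countermodel

Result: NO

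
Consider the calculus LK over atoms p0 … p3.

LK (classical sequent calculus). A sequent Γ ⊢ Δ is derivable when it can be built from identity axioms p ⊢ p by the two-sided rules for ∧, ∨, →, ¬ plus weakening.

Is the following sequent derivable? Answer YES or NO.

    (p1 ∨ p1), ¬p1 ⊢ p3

Derivation trace:
[¬L] (p1 ∨ p1), ¬p1 ⊢ p3
  [∨L] (p1 ∨ p1) ⊢ p1, p3
    [Ax] p1 ⊢ p1
    [WR] p1 ⊢ p1, p3
      [Ax] p1 ⊢ p1

Result: YES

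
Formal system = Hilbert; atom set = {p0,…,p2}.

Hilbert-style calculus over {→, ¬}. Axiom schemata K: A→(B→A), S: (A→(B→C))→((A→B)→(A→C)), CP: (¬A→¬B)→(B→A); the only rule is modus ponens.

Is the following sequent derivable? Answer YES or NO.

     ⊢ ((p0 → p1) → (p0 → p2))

Enumerate valuations to refute Γ ⊢ Δ:
  v=000: Γ:[] Δ:[((p0 → p1) → (p0 → p2))=T] refutes=False
  v=001: Γ:[] Δ:[((p0 → p1) → (p0 → p2))=T] refutes=False
  v=010: Γ:[] Δ:[((p0 → p1) → (p0 → p2))=T] refutes=False
  v=011: Γ:[] Δ:[((p0 → p1) → (p0 → p2))=T] refutes=False
  v=100: Γ:[] Δ:[((p0 → p1) → (p0 → p2))=T] refutes=False
  v=101: Γ:[] Δ:[((p0 → p1) → (p0 → p2))=T] refutes=False
  v=110: Γ:[] Δ:[((p0 → p1) → (p0 → p2))=F] refutes=True  ← countermodel

Result: NO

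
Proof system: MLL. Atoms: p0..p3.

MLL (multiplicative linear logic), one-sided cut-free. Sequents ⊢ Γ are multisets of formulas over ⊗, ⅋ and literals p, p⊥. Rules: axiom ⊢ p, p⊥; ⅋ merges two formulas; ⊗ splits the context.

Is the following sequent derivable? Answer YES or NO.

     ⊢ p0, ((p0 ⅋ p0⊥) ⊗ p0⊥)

Derivation trace:
[⊗]  ⊢ p0, ((p0 ⅋ p0⊥) ⊗ p0⊥)
  [⅋]  ⊢ (p0 ⅋ p0⊥)
    [Ax]  ⊢ p0, p0⊥
  [Ax]  ⊢ p0, p0⊥

Result: YES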